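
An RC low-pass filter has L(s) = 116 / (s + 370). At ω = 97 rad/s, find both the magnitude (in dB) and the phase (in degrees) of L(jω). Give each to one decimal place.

|L| = -10.4 dB, ∠L = -14.7°

|j97 + 370| = √(97² + 370²) = 382.5
|L(j97)| = 116 / 382.5 = 0.30327
20 log₁₀(0.30327) = -10.36 dB
∠(j97 + 370) = arctan(97/370) = 14.69°
∠L(j97) = −14.69° = -14.69°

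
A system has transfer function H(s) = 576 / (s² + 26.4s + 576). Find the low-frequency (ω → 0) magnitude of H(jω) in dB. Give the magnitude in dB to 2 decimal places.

H(0) = 576 / 576 = 1
20 log₁₀(1) = 0.000 dB

0.00 dB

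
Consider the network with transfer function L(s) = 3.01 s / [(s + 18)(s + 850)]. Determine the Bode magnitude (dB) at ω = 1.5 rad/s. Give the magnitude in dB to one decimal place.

-70.6 dB

|j1.5| = 1.5
|j1.5 + 18| = √(1.5² + 18²) = 18.06
|j1.5 + 850| = √(1.5² + 850²) = 850
|L(j1.5)| = 3.01 × 1.5 / (18.06 × 850) = 0.00029408
20 log₁₀(0.00029408) = -70.63 dB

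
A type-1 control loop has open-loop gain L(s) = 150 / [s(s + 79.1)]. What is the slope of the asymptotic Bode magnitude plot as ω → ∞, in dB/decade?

With 0 zeros and 2 poles, the high-frequency asymptotic slope is 20 × (0 − 2) = -40 dB/decade.

-40 dB/decade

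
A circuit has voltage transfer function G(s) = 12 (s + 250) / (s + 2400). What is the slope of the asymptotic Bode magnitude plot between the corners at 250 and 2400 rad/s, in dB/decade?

In this band the factors already past their corner are: zero at 250; net slope = 20 dB/decade.

20 dB/decade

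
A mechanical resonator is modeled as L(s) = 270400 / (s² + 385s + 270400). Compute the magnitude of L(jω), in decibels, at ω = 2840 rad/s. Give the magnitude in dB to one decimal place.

-29.3 dB

|(j2840)² + 385(j2840) + 270400| = |-7.7952e+06 + j1.0934e+06| = 7.872e+06
|L(j2840)| = 270400 / 7.872e+06 = 0.034352
20 log₁₀(0.034352) = -29.28 dB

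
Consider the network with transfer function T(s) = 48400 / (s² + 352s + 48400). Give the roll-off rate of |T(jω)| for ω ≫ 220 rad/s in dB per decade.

-40 dB/decade

With 0 zeros and 2 poles, the high-frequency asymptotic slope is 20 × (0 − 2) = -40 dB/decade.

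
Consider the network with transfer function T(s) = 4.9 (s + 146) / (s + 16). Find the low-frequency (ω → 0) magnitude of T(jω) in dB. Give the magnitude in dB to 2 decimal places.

T(0) = 4.9 × 146 / 16 = 44.713
20 log₁₀(44.713) = 33.009 dB

33.01 dB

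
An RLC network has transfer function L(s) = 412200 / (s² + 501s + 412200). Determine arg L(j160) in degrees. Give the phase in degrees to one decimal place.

-11.7°

∠[(j160)² + 501(j160) + 412200] = ∠[3.866e+05 + j80160] = 11.71°
∠L(j160) = −11.71° = -11.71°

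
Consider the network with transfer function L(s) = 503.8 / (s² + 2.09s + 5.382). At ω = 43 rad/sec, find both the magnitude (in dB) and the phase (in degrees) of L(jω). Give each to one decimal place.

|L| = -11.3 dB, ∠L = -177.2°

|(j43)² + 2.09(j43) + 5.382| = |-1843.6 + j89.87| = 1846
|L(j43)| = 503.8 / 1846 = 0.27294
20 log₁₀(0.27294) = -11.28 dB
∠[(j43)² + 2.09(j43) + 5.382] = ∠[-1843.6 + j89.87] = 177.21°
∠L(j43) = −177.21° = -177.21°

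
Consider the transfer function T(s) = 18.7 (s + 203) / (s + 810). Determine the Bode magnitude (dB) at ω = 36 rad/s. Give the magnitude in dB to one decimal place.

|j36 + 203| = √(36² + 203²) = 206.2
|j36 + 810| = √(36² + 810²) = 810.8
|T(j36)| = 18.7 × 206.2 / 810.8 = 4.755
20 log₁₀(4.755) = 13.54 dB

13.5 dB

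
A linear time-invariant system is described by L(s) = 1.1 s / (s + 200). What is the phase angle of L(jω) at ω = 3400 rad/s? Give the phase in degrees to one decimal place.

∠(j3400) = 90.00°
∠(j3400 + 200) = arctan(3400/200) = 86.63°
∠L(j3400) = 90.00° − 86.63° = 3.37°

3.4 deg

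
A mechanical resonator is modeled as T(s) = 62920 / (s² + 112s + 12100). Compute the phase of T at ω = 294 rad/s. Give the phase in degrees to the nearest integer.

-156 deg

∠[(j294)² + 112(j294) + 12100] = ∠[-74336 + j32928] = 156.11°
∠T(j294) = −156.11° = -156.11°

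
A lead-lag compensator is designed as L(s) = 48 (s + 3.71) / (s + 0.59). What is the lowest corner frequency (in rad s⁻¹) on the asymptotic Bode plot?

0.59 rad s⁻¹

Break frequencies occur at each pole and zero magnitude: 0.59 rad s⁻¹, 3.71 rad s⁻¹.
The lowest is 0.59 rad s⁻¹.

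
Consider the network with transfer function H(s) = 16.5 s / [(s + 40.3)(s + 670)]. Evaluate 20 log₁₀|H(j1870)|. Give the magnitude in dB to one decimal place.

-41.6 dB

|j1870| = 1870
|j1870 + 40.3| = √(1870² + 40.3²) = 1870
|j1870 + 670| = √(1870² + 670²) = 1986
|H(j1870)| = 16.5 × 1870 / (1870 × 1986) = 0.0083045
20 log₁₀(0.0083045) = -41.61 dB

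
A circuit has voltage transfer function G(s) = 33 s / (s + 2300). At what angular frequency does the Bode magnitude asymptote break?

The single real pole at s = −2300 gives a corner at ω = 2300 rad s⁻¹.

2300 rad s⁻¹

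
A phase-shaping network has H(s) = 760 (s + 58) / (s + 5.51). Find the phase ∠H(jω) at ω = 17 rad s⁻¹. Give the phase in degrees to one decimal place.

∠(j17 + 58) = arctan(17/58) = 16.34°
∠(j17 + 5.51) = arctan(17/5.51) = 72.04°
∠H(j17) = 16.34° − 72.04° = -55.71°

-55.7 deg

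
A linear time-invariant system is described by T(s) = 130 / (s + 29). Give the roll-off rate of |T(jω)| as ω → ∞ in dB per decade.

With 0 zeros and 1 pole, the high-frequency asymptotic slope is 20 × (0 − 1) = -20 dB/decade.

-20 dB/decade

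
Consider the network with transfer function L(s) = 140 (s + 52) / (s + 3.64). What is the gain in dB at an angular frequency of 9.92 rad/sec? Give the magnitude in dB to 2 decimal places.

56.92 dB

|j9.92 + 52| = √(9.92² + 52²) = 52.94
|j9.92 + 3.64| = √(9.92² + 3.64²) = 10.57
|L(j9.92)| = 140 × 52.94 / 10.57 = 701.38
20 log₁₀(701.38) = 56.919 dB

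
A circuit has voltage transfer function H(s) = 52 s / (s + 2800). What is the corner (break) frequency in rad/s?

The single real pole at s = −2800 gives a corner at ω = 2800 rad/s.

2800 rad/s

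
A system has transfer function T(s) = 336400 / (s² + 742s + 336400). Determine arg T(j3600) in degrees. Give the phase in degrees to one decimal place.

∠[(j3600)² + 742(j3600) + 336400] = ∠[-1.2624e+07 + j2.6712e+06] = 168.05°
∠T(j3600) = −168.05° = -168.05°

-168.1 deg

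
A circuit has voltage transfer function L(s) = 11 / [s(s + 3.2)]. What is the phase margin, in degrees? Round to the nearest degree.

Gain crossover: |L(jω)| = 1 at ω ≈ 2.65 rad/s.
∠L(j2.65) = −90° − arctan(2.65/3.2) ≈ -129.61°
PM = 180° + (-129.61°) = 50.39°

50°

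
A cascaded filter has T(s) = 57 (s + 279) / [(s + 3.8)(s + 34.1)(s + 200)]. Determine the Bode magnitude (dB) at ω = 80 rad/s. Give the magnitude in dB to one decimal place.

|j80 + 279| = √(80² + 279²) = 290.2
|j80 + 3.8| = √(80² + 3.8²) = 80.09
|j80 + 34.1| = √(80² + 34.1²) = 86.96
|j80 + 200| = √(80² + 200²) = 215.4
|T(j80)| = 57 × 290.2 / (80.09 × 86.96 × 215.4) = 0.011027
20 log₁₀(0.011027) = -39.15 dB

-39.2 dB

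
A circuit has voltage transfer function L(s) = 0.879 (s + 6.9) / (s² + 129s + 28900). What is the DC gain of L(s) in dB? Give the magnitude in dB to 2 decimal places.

L(0) = 0.879 × 6.9 / 28900 = 0.00020987
20 log₁₀(0.00020987) = -73.561 dB

-73.56 dB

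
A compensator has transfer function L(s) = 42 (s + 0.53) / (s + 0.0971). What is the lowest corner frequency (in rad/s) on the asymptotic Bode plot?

Break frequencies occur at each pole and zero magnitude: 0.0971 rad/s, 0.53 rad/s.
The lowest is 0.0971 rad/s.

0.0971 rad/s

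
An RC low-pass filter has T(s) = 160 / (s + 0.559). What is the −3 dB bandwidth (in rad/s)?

0.559 rad/s

For a single-pole low-pass, the −3 dB point is at the pole: ω = 0.559 rad/s.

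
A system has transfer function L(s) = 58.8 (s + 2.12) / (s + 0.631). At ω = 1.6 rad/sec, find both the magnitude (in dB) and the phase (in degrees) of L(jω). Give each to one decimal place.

|L| = 39.2 dB, ∠L = -31.4 deg

|j1.6 + 2.12| = √(1.6² + 2.12²) = 2.656
|j1.6 + 0.631| = √(1.6² + 0.631²) = 1.72
|L(j1.6)| = 58.8 × 2.656 / 1.72 = 90.802
20 log₁₀(90.802) = 39.16 dB
∠(j1.6 + 2.12) = arctan(1.6/2.12) = 37.04°
∠(j1.6 + 0.631) = arctan(1.6/0.631) = 68.48°
∠L(j1.6) = 37.04° − 68.48° = -31.43°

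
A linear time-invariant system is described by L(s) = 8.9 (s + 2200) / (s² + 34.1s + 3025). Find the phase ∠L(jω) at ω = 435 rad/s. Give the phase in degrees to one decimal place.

∠(j435 + 2200) = arctan(435/2200) = 11.18°
∠[(j435)² + 34.1(j435) + 3025] = ∠[-1.862e+05 + j14834] = 175.45°
∠L(j435) = 11.18° − 175.45° = -164.26°

-164.3°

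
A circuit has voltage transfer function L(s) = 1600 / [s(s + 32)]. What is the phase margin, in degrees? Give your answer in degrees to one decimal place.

43.1°

Gain crossover: |L(jω)| = 1 at ω ≈ 34.2 rad/s.
∠L(j34.2) = −90° − arctan(34.2/32) ≈ -136.88°
PM = 180° + (-136.88°) = 43.12°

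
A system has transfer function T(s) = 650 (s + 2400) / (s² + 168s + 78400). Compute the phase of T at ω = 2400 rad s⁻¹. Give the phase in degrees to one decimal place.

-130.9°

∠(j2400 + 2400) = arctan(2400/2400) = 45.00°
∠[(j2400)² + 168(j2400) + 78400] = ∠[-5.6816e+06 + j4.032e+05] = 175.94°
∠T(j2400) = 45.00° − 175.94° = -130.94°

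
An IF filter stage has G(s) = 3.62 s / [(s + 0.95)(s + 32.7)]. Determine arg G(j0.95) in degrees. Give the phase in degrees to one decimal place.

43.3 deg

∠(j0.95) = 90.00°
∠(j0.95 + 0.95) = arctan(0.95/0.95) = 45.00°
∠(j0.95 + 32.7) = arctan(0.95/32.7) = 1.66°
∠G(j0.95) = 90.00° − (45.00° + 1.66°) = 43.34°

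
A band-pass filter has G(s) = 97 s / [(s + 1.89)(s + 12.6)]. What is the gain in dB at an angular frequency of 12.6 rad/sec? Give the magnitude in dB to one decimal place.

|j12.6| = 12.6
|j12.6 + 1.89| = √(12.6² + 1.89²) = 12.74
|j12.6 + 12.6| = √(12.6² + 12.6²) = 17.82
|G(j12.6)| = 97 × 12.6 / (12.74 × 17.82) = 5.3834
20 log₁₀(5.3834) = 14.62 dB

14.6 dB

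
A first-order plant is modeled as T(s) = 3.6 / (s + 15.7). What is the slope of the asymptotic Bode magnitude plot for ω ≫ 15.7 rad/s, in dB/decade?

-20 dB/decade

With 0 zeros and 1 pole, the high-frequency asymptotic slope is 20 × (0 − 1) = -20 dB/decade.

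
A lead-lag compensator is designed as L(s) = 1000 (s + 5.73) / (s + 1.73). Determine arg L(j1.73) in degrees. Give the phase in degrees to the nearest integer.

∠(j1.73 + 5.73) = arctan(1.73/5.73) = 16.80°
∠(j1.73 + 1.73) = arctan(1.73/1.73) = 45.00°
∠L(j1.73) = 16.80° − 45.00° = -28.20°

-28°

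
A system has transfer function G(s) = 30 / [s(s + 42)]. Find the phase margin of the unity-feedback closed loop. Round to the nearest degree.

89°

Gain crossover: |G(jω)| = 1 at ω ≈ 0.714 rad/s.
∠G(j0.714) = −90° − arctan(0.714/42) ≈ -90.97°
PM = 180° + (-90.97°) = 89.03°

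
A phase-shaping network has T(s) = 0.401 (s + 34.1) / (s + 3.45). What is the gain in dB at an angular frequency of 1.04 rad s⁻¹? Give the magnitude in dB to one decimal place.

|j1.04 + 34.1| = √(1.04² + 34.1²) = 34.12
|j1.04 + 3.45| = √(1.04² + 3.45²) = 3.603
|T(j1.04)| = 0.401 × 34.12 / 3.603 = 3.7966
20 log₁₀(3.7966) = 11.59 dB

11.6 dB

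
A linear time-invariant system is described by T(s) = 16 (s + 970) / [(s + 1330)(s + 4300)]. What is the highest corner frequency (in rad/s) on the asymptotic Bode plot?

Break frequencies occur at each pole and zero magnitude: 970 rad/s, 1330 rad/s, 4300 rad/s.
The highest is 4300 rad/s.

4300 rad/s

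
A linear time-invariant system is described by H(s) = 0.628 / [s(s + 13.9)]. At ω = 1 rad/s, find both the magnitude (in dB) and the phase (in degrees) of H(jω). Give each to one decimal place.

|j1 + 13.9| = √(1² + 13.9²) = 13.94
|j1| = 1
|H(j1)| = 0.628 / (13.94 × 1) = 0.045063
20 log₁₀(0.045063) = -26.92 dB
∠(j1 + 13.9) = arctan(1/13.9) = 4.11°
∠(j1) = 90.00°
∠H(j1) = − (4.11° + 90.00°) = -94.11°

|H| = -26.9 dB, ∠H = -94.1°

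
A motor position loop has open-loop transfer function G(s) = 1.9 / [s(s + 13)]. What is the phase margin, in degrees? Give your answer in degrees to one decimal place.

89.4°

Gain crossover: |G(jω)| = 1 at ω ≈ 0.146 rad s⁻¹.
∠G(j0.146) = −90° − arctan(0.146/13) ≈ -90.64°
PM = 180° + (-90.64°) = 89.36°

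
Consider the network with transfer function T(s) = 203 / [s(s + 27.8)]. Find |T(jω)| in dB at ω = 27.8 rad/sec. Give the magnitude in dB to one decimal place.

-14.6 dB

|j27.8 + 27.8| = √(27.8² + 27.8²) = 39.32
|j27.8| = 27.8
|T(j27.8)| = 203 / (39.32 × 27.8) = 0.18573
20 log₁₀(0.18573) = -14.62 dB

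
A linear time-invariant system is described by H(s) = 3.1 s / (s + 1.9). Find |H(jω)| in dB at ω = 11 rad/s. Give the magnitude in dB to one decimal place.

|j11| = 11
|j11 + 1.9| = √(11² + 1.9²) = 11.16
|H(j11)| = 3.1 × 11 / 11.16 = 3.0548
20 log₁₀(3.0548) = 9.70 dB

9.7 dB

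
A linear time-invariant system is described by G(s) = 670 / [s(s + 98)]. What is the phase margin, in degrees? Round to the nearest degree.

86°

Gain crossover: |G(jω)| = 1 at ω ≈ 6.82 rad/s.
∠G(j6.82) = −90° − arctan(6.82/98) ≈ -93.98°
PM = 180° + (-93.98°) = 86.02°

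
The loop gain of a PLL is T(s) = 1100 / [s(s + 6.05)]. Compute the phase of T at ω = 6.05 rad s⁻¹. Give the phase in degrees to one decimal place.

-135.0°

∠(j6.05 + 6.05) = arctan(6.05/6.05) = 45.00°
∠(j6.05) = 90.00°
∠T(j6.05) = − (45.00° + 90.00°) = -135.00°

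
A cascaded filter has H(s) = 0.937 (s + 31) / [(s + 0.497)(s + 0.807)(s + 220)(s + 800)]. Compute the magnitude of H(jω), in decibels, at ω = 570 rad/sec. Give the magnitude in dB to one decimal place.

|j570 + 31| = √(570² + 31²) = 570.8
|j570 + 0.497| = √(570² + 0.497²) = 570
|j570 + 0.807| = √(570² + 0.807²) = 570
|j570 + 220| = √(570² + 220²) = 611
|j570 + 800| = √(570² + 800²) = 982.3
|H(j570)| = 0.937 × 570.8 / (570 × 570 × 611 × 982.3) = 2.7431e-09
20 log₁₀(2.7431e-09) = -171.24 dB

-171.2 dB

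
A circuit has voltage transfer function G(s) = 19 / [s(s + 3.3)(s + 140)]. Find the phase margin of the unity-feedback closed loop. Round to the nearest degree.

89 deg

Gain crossover: |G(jω)| = 1 at ω ≈ 0.0411 rad s⁻¹.
∠G(j0.0411) = −90° − arctan(0.0411/3.3) − arctan(0.0411/140) ≈ -90.73°
PM = 180° + (-90.73°) = 89.27°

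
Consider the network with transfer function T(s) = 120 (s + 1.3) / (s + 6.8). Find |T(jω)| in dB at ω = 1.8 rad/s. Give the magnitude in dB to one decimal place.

31.6 dB

|j1.8 + 1.3| = √(1.8² + 1.3²) = 2.22
|j1.8 + 6.8| = √(1.8² + 6.8²) = 7.034
|T(j1.8)| = 120 × 2.22 / 7.034 = 37.878
20 log₁₀(37.878) = 31.57 dB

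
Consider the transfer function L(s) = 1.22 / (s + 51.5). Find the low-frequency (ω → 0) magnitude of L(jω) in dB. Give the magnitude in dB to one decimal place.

L(0) = 1.22 / 51.5 = 0.023689
20 log₁₀(0.023689) = -32.51 dB

-32.5 dB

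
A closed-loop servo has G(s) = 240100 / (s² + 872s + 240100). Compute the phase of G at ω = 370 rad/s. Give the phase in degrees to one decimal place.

∠[(j370)² + 872(j370) + 240100] = ∠[1.032e+05 + j3.2264e+05] = 72.26°
∠G(j370) = −72.26° = -72.26°

-72.3°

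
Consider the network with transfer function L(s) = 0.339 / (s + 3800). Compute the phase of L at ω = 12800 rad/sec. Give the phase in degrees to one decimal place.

-73.5°

∠(j12800 + 3800) = arctan(12800/3800) = 73.47°
∠L(j12800) = −73.47° = -73.47°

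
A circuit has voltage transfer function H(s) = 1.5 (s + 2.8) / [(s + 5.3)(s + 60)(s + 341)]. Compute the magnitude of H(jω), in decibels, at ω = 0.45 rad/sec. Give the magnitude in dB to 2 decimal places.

|j0.45 + 2.8| = √(0.45² + 2.8²) = 2.836
|j0.45 + 5.3| = √(0.45² + 5.3²) = 5.319
|j0.45 + 60| = √(0.45² + 60²) = 60
|j0.45 + 341| = √(0.45² + 341²) = 341
|H(j0.45)| = 1.5 × 2.836 / (5.319 × 60 × 341) = 3.9087e-05
20 log₁₀(3.9087e-05) = -88.159 dB

-88.16 dB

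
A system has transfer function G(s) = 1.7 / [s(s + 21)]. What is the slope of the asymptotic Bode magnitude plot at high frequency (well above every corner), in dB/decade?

With 0 zeros and 2 poles, the high-frequency asymptotic slope is 20 × (0 − 2) = -40 dB/decade.

-40 dB/decade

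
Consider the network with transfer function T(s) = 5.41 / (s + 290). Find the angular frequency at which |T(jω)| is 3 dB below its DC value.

For a single-pole low-pass, the −3 dB point is at the pole: ω = 290 rad/s.

290 rad/s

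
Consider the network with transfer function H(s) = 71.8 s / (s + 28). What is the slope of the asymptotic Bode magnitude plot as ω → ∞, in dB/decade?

0 dB/decade

With 1 zero and 1 pole, the high-frequency asymptotic slope is 20 × (1 − 1) = 0 dB/decade.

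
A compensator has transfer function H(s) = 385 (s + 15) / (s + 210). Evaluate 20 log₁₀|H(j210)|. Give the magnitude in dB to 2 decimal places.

|j210 + 15| = √(210² + 15²) = 210.5
|j210 + 210| = √(210² + 210²) = 297
|H(j210)| = 385 × 210.5 / 297 = 272.93
20 log₁₀(272.93) = 48.721 dB

48.72 dB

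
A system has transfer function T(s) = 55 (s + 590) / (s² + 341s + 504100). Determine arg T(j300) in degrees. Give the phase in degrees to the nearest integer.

13°

∠(j300 + 590) = arctan(300/590) = 26.95°
∠[(j300)² + 341(j300) + 504100] = ∠[4.141e+05 + j1.023e+05] = 13.88°
∠T(j300) = 26.95° − 13.88° = 13.08°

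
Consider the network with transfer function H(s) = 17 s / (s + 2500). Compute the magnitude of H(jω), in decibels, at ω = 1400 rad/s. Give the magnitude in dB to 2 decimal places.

18.39 dB

|j1400| = 1400
|j1400 + 2500| = √(1400² + 2500²) = 2865
|H(j1400)| = 17 × 1400 / 2865 = 8.3063
20 log₁₀(8.3063) = 18.388 dB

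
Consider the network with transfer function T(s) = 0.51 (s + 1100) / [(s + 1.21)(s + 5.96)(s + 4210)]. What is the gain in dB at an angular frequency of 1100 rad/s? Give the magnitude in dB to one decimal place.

-136.4 dB

|j1100 + 1100| = √(1100² + 1100²) = 1556
|j1100 + 1.21| = √(1100² + 1.21²) = 1100
|j1100 + 5.96| = √(1100² + 5.96²) = 1100
|j1100 + 4210| = √(1100² + 4210²) = 4351
|T(j1100)| = 0.51 × 1556 / (1100 × 1100 × 4351) = 1.5068e-07
20 log₁₀(1.5068e-07) = -136.44 dB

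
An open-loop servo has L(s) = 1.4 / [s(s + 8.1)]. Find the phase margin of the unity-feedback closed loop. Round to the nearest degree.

Gain crossover: |L(jω)| = 1 at ω ≈ 0.173 rad/s.
∠L(j0.173) = −90° − arctan(0.173/8.1) ≈ -91.22°
PM = 180° + (-91.22°) = 88.78°

89°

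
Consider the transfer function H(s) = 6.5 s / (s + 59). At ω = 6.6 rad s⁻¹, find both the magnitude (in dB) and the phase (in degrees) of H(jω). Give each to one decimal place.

|j6.6| = 6.6
|j6.6 + 59| = √(6.6² + 59²) = 59.37
|H(j6.6)| = 6.5 × 6.6 / 59.37 = 0.72261
20 log₁₀(0.72261) = -2.82 dB
∠(j6.6) = 90.00°
∠(j6.6 + 59) = arctan(6.6/59) = 6.38°
∠H(j6.6) = 90.00° − 6.38° = 83.62°

|H| = -2.8 dB, ∠H = 83.6°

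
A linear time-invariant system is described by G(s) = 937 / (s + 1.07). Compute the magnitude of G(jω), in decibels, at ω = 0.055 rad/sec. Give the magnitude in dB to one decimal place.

|j0.055 + 1.07| = √(0.055² + 1.07²) = 1.071
|G(j0.055)| = 937 / 1.071 = 874.55
20 log₁₀(874.55) = 58.84 dB

58.8 dB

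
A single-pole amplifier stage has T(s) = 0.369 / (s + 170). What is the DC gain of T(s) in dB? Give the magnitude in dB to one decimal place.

-53.3 dB

T(0) = 0.369 / 170 = 0.0021706
20 log₁₀(0.0021706) = -53.27 dB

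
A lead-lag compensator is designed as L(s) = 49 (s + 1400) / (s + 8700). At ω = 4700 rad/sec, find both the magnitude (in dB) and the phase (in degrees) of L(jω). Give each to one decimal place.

|L| = 27.7 dB, ∠L = 45.0°

|j4700 + 1400| = √(4700² + 1400²) = 4904
|j4700 + 8700| = √(4700² + 8700²) = 9888
|L(j4700)| = 49 × 4904 / 9888 = 24.301
20 log₁₀(24.301) = 27.71 dB
∠(j4700 + 1400) = arctan(4700/1400) = 73.41°
∠(j4700 + 8700) = arctan(4700/8700) = 28.38°
∠L(j4700) = 73.41° − 28.38° = 45.03°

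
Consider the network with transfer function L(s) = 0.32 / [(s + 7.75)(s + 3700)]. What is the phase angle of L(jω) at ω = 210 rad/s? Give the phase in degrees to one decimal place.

-91.1°

∠(j210 + 7.75) = arctan(210/7.75) = 87.89°
∠(j210 + 3700) = arctan(210/3700) = 3.25°
∠L(j210) = − (87.89° + 3.25°) = -91.13°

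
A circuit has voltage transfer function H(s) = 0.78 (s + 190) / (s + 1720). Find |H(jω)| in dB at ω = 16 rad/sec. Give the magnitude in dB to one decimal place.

-21.3 dB

|j16 + 190| = √(16² + 190²) = 190.7
|j16 + 1720| = √(16² + 1720²) = 1720
|H(j16)| = 0.78 × 190.7 / 1720 = 0.086464
20 log₁₀(0.086464) = -21.26 dB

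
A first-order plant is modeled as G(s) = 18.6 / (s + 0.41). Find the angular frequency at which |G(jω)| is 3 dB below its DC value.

For a single-pole low-pass, the −3 dB point is at the pole: ω = 0.41 rad/s.

0.41 rad/s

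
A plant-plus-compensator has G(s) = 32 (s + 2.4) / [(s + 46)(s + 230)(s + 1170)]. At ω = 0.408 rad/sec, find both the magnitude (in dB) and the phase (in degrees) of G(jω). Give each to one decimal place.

|G| = -104.0 dB, ∠G = 9.0°

|j0.408 + 2.4| = √(0.408² + 2.4²) = 2.434
|j0.408 + 46| = √(0.408² + 46²) = 46
|j0.408 + 230| = √(0.408² + 230²) = 230
|j0.408 + 1170| = √(0.408² + 1170²) = 1170
|G(j0.408)| = 32 × 2.434 / (46 × 230 × 1170) = 6.293e-06
20 log₁₀(6.293e-06) = -104.02 dB
∠(j0.408 + 2.4) = arctan(0.408/2.4) = 9.65°
∠(j0.408 + 46) = arctan(0.408/46) = 0.51°
∠(j0.408 + 230) = arctan(0.408/230) = 0.10°
∠(j0.408 + 1170) = arctan(0.408/1170) = 0.02°
∠G(j0.408) = 9.65° − (0.51° + 0.10° + 0.02°) = 9.02°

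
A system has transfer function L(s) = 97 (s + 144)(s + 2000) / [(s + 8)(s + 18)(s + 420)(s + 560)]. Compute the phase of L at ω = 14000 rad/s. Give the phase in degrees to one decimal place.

-184.6 deg

∠(j14000 + 144) = arctan(14000/144) = 89.41°
∠(j14000 + 2000) = arctan(14000/2000) = 81.87°
∠(j14000 + 8) = arctan(14000/8) = 89.97°
∠(j14000 + 18) = arctan(14000/18) = 89.93°
∠(j14000 + 420) = arctan(14000/420) = 88.28°
∠(j14000 + 560) = arctan(14000/560) = 87.71°
∠L(j14000) = 89.41° + 81.87° − (89.97° + 89.93° + 88.28° + 87.71°) = -184.60°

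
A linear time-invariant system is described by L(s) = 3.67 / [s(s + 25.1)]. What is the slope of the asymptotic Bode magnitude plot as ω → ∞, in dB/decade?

-40 dB/decade

With 0 zeros and 2 poles, the high-frequency asymptotic slope is 20 × (0 − 2) = -40 dB/decade.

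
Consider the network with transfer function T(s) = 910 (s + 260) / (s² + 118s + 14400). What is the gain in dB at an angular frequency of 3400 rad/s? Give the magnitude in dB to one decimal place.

-11.4 dB

|j3400 + 260| = √(3400² + 260²) = 3410
|(j3400)² + 118(j3400) + 14400| = |-1.1546e+07 + j4.012e+05| = 1.155e+07
|T(j3400)| = 910 × 3410 / 1.155e+07 = 0.2686
20 log₁₀(0.2686) = -11.42 dB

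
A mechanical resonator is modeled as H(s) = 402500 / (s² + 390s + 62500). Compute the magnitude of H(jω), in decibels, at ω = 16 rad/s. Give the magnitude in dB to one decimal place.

16.2 dB

|(j16)² + 390(j16) + 62500| = |62244 + j6240| = 6.256e+04
|H(j16)| = 402500 / 6.256e+04 = 6.4342
20 log₁₀(6.4342) = 16.17 dB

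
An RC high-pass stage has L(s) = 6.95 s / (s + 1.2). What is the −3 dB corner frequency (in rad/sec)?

For a single-pole high-pass, the −3 dB point is at the pole: ω = 1.2 rad/sec.

1.2 rad/sec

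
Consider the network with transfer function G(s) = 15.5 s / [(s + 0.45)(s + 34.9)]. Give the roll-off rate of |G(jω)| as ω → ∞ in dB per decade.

With 1 zero and 2 poles, the high-frequency asymptotic slope is 20 × (1 − 2) = -20 dB/decade.

-20 dB/decade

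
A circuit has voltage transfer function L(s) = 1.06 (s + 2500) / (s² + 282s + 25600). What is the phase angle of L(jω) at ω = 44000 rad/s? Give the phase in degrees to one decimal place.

∠(j44000 + 2500) = arctan(44000/2500) = 86.75°
∠[(j44000)² + 282(j44000) + 25600] = ∠[-1.936e+09 + j1.2408e+07] = 179.63°
∠L(j44000) = 86.75° − 179.63° = -92.88°

-92.9°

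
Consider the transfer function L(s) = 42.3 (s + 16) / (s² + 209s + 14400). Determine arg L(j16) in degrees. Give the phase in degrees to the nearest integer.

32°

∠(j16 + 16) = arctan(16/16) = 45.00°
∠[(j16)² + 209(j16) + 14400] = ∠[14144 + j3344] = 13.30°
∠L(j16) = 45.00° − 13.30° = 31.70°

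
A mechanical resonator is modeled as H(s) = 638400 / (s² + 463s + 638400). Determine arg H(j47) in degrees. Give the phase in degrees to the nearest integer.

-2°

∠[(j47)² + 463(j47) + 638400] = ∠[6.3619e+05 + j21761] = 1.96°
∠H(j47) = −1.96° = -1.96°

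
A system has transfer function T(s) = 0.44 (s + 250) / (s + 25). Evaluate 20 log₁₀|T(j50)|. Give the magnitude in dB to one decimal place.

|j50 + 250| = √(50² + 250²) = 255
|j50 + 25| = √(50² + 25²) = 55.9
|T(j50)| = 0.44 × 255 / 55.9 = 2.0067
20 log₁₀(2.0067) = 6.05 dB

6.0 dB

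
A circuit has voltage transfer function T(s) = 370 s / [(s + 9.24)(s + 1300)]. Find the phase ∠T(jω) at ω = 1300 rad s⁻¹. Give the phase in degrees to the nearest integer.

∠(j1300) = 90.00°
∠(j1300 + 9.24) = arctan(1300/9.24) = 89.59°
∠(j1300 + 1300) = arctan(1300/1300) = 45.00°
∠T(j1300) = 90.00° − (89.59° + 45.00°) = -44.59°

-45°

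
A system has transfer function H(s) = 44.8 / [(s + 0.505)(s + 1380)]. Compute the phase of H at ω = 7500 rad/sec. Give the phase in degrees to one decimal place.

∠(j7500 + 0.505) = arctan(7500/0.505) = 90.00°
∠(j7500 + 1380) = arctan(7500/1380) = 79.57°
∠H(j7500) = − (90.00° + 79.57°) = -169.57°

-169.6°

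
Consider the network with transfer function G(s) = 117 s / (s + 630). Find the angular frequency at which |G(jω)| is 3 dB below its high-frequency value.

630 rad s⁻¹

For a single-pole high-pass, the −3 dB point is at the pole: ω = 630 rad s⁻¹.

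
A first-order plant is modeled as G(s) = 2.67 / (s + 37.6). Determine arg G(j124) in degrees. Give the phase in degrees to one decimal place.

∠(j124 + 37.6) = arctan(124/37.6) = 73.13°
∠G(j124) = −73.13° = -73.13°

-73.1°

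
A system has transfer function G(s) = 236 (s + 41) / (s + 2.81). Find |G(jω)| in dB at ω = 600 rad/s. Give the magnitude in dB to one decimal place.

47.5 dB

|j600 + 41| = √(600² + 41²) = 601.4
|j600 + 2.81| = √(600² + 2.81²) = 600
|G(j600)| = 236 × 601.4 / 600 = 236.55
20 log₁₀(236.55) = 47.48 dB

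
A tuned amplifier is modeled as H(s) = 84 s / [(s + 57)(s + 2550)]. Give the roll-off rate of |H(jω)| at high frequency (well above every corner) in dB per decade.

With 1 zero and 2 poles, the high-frequency asymptotic slope is 20 × (1 − 2) = -20 dB/decade.

-20 dB/decade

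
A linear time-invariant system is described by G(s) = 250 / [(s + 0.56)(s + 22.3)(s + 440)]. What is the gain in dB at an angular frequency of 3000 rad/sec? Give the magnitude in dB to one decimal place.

|j3000 + 0.56| = √(3000² + 0.56²) = 3000
|j3000 + 22.3| = √(3000² + 22.3²) = 3000
|j3000 + 440| = √(3000² + 440²) = 3032
|G(j3000)| = 250 / (3000 × 3000 × 3032) = 9.161e-09
20 log₁₀(9.161e-09) = -160.76 dB

-160.8 dB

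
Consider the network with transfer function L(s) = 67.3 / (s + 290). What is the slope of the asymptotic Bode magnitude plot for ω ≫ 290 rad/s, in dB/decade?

-20 dB/decade

With 0 zeros and 1 pole, the high-frequency asymptotic slope is 20 × (0 − 1) = -20 dB/decade.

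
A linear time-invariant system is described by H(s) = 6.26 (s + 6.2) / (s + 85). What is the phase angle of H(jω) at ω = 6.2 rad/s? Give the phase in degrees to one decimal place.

40.8 deg

∠(j6.2 + 6.2) = arctan(6.2/6.2) = 45.00°
∠(j6.2 + 85) = arctan(6.2/85) = 4.17°
∠H(j6.2) = 45.00° − 4.17° = 40.83°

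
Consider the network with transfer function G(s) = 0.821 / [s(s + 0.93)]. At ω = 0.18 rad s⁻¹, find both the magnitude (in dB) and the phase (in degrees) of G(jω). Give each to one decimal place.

|G| = 13.7 dB, ∠G = -101.0°

|j0.18 + 0.93| = √(0.18² + 0.93²) = 0.9473
|j0.18| = 0.18
|G(j0.18)| = 0.821 / (0.9473 × 0.18) = 4.8151
20 log₁₀(4.8151) = 13.65 dB
∠(j0.18 + 0.93) = arctan(0.18/0.93) = 10.95°
∠(j0.18) = 90.00°
∠G(j0.18) = − (10.95° + 90.00°) = -100.95°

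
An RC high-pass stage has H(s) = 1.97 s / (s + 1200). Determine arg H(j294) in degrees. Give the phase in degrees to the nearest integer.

76°

∠(j294) = 90.00°
∠(j294 + 1200) = arctan(294/1200) = 13.77°
∠H(j294) = 90.00° − 13.77° = 76.23°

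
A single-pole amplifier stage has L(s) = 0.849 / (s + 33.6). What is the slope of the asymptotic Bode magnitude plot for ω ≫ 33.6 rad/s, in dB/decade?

With 0 zeros and 1 pole, the high-frequency asymptotic slope is 20 × (0 − 1) = -20 dB/decade.

-20 dB/decade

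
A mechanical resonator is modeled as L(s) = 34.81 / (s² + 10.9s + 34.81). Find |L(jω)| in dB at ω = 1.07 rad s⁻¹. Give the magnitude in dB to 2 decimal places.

-0.20 dB

|(j1.07)² + 10.9(j1.07) + 34.81| = |33.665 + j11.663| = 35.63
|L(j1.07)| = 34.81 / 35.63 = 0.97704
20 log₁₀(0.97704) = -0.202 dB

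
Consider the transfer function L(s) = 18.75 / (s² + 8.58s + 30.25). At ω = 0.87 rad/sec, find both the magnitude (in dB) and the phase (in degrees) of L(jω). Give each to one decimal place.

|(j0.87)² + 8.58(j0.87) + 30.25| = |29.493 + j7.4646| = 30.42
|L(j0.87)| = 18.75 / 30.42 = 0.61631
20 log₁₀(0.61631) = -4.20 dB
∠[(j0.87)² + 8.58(j0.87) + 30.25] = ∠[29.493 + j7.4646] = 14.20°
∠L(j0.87) = −14.20° = -14.20°

|L| = -4.2 dB, ∠L = -14.2 deg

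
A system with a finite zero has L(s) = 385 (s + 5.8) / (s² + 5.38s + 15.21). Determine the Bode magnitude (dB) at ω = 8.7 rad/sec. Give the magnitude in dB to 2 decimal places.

|j8.7 + 5.8| = √(8.7² + 5.8²) = 10.46
|(j8.7)² + 5.38(j8.7) + 15.21| = |-60.48 + j46.806| = 76.48
|L(j8.7)| = 385 × 10.46 / 76.48 = 52.638
20 log₁₀(52.638) = 34.426 dB

34.43 dB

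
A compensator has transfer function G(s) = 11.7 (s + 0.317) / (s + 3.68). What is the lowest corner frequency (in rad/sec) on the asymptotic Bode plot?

0.317 rad/sec

Break frequencies occur at each pole and zero magnitude: 0.317 rad/sec, 3.68 rad/sec.
The lowest is 0.317 rad/sec.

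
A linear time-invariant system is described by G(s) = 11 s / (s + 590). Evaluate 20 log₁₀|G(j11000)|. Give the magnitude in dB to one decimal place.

|j11000| = 1.1e+04
|j11000 + 590| = √(11000² + 590²) = 1.102e+04
|G(j11000)| = 11 × 1.1e+04 / 1.102e+04 = 10.984
20 log₁₀(10.984) = 20.82 dB

20.8 dB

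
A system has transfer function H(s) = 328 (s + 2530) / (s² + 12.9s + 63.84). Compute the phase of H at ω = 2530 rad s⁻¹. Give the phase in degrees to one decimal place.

∠(j2530 + 2530) = arctan(2530/2530) = 45.00°
∠[(j2530)² + 12.9(j2530) + 63.84] = ∠[-6.4008e+06 + j32637] = 179.71°
∠H(j2530) = 45.00° − 179.71° = -134.71°

-134.7°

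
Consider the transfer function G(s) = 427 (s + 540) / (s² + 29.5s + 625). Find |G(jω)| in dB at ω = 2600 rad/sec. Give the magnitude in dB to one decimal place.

|j2600 + 540| = √(2600² + 540²) = 2655
|(j2600)² + 29.5(j2600) + 625| = |-6.7594e+06 + j76700| = 6.76e+06
|G(j2600)| = 427 × 2655 / 6.76e+06 = 0.16774
20 log₁₀(0.16774) = -15.51 dB

-15.5 dB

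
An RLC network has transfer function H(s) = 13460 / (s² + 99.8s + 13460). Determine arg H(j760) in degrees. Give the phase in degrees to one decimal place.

-172.3 deg

∠[(j760)² + 99.8(j760) + 13460] = ∠[-5.6414e+05 + j75848] = 172.34°
∠H(j760) = −172.34° = -172.34°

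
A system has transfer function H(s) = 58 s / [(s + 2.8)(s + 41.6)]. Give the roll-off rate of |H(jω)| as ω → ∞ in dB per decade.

-20 dB/decade

With 1 zero and 2 poles, the high-frequency asymptotic slope is 20 × (1 − 2) = -20 dB/decade.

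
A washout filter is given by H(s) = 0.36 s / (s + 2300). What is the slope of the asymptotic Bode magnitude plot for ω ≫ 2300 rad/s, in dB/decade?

With 1 zero and 1 pole, the high-frequency asymptotic slope is 20 × (1 − 1) = 0 dB/decade.

0 dB/decade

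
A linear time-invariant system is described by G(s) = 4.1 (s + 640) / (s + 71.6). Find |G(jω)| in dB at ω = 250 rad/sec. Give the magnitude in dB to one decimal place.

|j250 + 640| = √(250² + 640²) = 687.1
|j250 + 71.6| = √(250² + 71.6²) = 260.1
|G(j250)| = 4.1 × 687.1 / 260.1 = 10.833
20 log₁₀(10.833) = 20.69 dB

20.7 dB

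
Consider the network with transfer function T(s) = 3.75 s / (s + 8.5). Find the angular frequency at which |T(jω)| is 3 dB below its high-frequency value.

For a single-pole high-pass, the −3 dB point is at the pole: ω = 8.5 rad/sec.

8.5 rad/sec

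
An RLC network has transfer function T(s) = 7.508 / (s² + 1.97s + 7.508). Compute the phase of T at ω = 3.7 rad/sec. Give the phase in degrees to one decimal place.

-130.3 deg

∠[(j3.7)² + 1.97(j3.7) + 7.508] = ∠[-6.182 + j7.289] = 130.30°
∠T(j3.7) = −130.30° = -130.30°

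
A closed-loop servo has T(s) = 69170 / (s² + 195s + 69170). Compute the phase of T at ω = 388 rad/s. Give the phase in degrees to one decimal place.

-137.1°

∠[(j388)² + 195(j388) + 69170] = ∠[-81374 + j75660] = 137.08°
∠T(j388) = −137.08° = -137.08°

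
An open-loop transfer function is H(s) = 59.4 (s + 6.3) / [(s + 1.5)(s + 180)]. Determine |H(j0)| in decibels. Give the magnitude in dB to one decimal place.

H(0) = 59.4 × 6.3 / (1.5 × 180) = 1.386
20 log₁₀(1.386) = 2.84 dB

2.8 dB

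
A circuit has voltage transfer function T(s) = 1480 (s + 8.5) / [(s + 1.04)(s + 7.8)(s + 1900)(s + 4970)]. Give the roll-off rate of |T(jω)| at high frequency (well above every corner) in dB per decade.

-60 dB/decade

With 1 zero and 4 poles, the high-frequency asymptotic slope is 20 × (1 − 4) = -60 dB/decade.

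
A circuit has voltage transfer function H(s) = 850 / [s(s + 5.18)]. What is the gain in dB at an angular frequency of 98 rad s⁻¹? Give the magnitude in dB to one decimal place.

-21.1 dB

|j98 + 5.18| = √(98² + 5.18²) = 98.14
|j98| = 98
|H(j98)| = 850 / (98.14 × 98) = 0.088381
20 log₁₀(0.088381) = -21.07 dB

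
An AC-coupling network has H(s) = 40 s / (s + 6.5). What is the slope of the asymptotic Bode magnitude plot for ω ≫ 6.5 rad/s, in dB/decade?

0 dB/decade

With 1 zero and 1 pole, the high-frequency asymptotic slope is 20 × (1 − 1) = 0 dB/decade.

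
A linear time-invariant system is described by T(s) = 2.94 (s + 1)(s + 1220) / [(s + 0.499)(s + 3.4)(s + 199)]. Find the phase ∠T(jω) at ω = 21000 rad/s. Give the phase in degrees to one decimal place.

-92.8°

∠(j21000 + 1) = arctan(21000/1) = 90.00°
∠(j21000 + 1220) = arctan(21000/1220) = 86.68°
∠(j21000 + 0.499) = arctan(21000/0.499) = 90.00°
∠(j21000 + 3.4) = arctan(21000/3.4) = 89.99°
∠(j21000 + 199) = arctan(21000/199) = 89.46°
∠T(j21000) = 90.00° + 86.68° − (90.00° + 89.99° + 89.46°) = -92.77°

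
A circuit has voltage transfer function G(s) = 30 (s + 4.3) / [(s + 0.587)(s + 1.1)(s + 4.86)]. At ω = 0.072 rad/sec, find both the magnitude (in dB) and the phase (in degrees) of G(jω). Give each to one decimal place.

|G| = 32.2 dB, ∠G = -10.6°

|j0.072 + 4.3| = √(0.072² + 4.3²) = 4.301
|j0.072 + 0.587| = √(0.072² + 0.587²) = 0.5914
|j0.072 + 1.1| = √(0.072² + 1.1²) = 1.102
|j0.072 + 4.86| = √(0.072² + 4.86²) = 4.861
|G(j0.072)| = 30 × 4.301 / (0.5914 × 1.102 × 4.861) = 40.716
20 log₁₀(40.716) = 32.20 dB
∠(j0.072 + 4.3) = arctan(0.072/4.3) = 0.96°
∠(j0.072 + 0.587) = arctan(0.072/0.587) = 6.99°
∠(j0.072 + 1.1) = arctan(0.072/1.1) = 3.74°
∠(j0.072 + 4.86) = arctan(0.072/4.86) = 0.85°
∠G(j0.072) = 0.96° − (6.99° + 3.74° + 0.85°) = -10.63°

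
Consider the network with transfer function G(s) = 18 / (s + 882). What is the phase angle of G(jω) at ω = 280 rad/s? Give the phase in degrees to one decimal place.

-17.6°

∠(j280 + 882) = arctan(280/882) = 17.61°
∠G(j280) = −17.61° = -17.61°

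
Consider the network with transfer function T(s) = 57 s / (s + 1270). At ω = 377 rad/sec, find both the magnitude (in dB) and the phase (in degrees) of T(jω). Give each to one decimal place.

|T| = 24.2 dB, ∠T = 73.5°

|j377| = 377
|j377 + 1270| = √(377² + 1270²) = 1325
|T(j377)| = 57 × 377 / 1325 = 16.221
20 log₁₀(16.221) = 24.20 dB
∠(j377) = 90.00°
∠(j377 + 1270) = arctan(377/1270) = 16.53°
∠T(j377) = 90.00° − 16.53° = 73.47°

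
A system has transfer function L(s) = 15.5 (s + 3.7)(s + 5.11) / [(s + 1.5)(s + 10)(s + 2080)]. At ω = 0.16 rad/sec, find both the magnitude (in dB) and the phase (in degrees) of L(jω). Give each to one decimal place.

|j0.16 + 3.7| = √(0.16² + 3.7²) = 3.703
|j0.16 + 5.11| = √(0.16² + 5.11²) = 5.113
|j0.16 + 1.5| = √(0.16² + 1.5²) = 1.509
|j0.16 + 10| = √(0.16² + 10²) = 10
|j0.16 + 2080| = √(0.16² + 2080²) = 2080
|L(j0.16)| = 15.5 × 3.703 × 5.113 / (1.509 × 10 × 2080) = 0.009352
20 log₁₀(0.009352) = -40.58 dB
∠(j0.16 + 3.7) = arctan(0.16/3.7) = 2.48°
∠(j0.16 + 5.11) = arctan(0.16/5.11) = 1.79°
∠(j0.16 + 1.5) = arctan(0.16/1.5) = 6.09°
∠(j0.16 + 10) = arctan(0.16/10) = 0.92°
∠(j0.16 + 2080) = arctan(0.16/2080) = 0.00°
∠L(j0.16) = 2.48° + 1.79° − (6.09° + 0.92° + 0.00°) = -2.74°

|L| = -40.6 dB, ∠L = -2.7°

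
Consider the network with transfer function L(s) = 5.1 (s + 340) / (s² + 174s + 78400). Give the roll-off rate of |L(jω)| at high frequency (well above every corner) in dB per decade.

With 1 zero and 2 poles, the high-frequency asymptotic slope is 20 × (1 − 2) = -20 dB/decade.

-20 dB/decade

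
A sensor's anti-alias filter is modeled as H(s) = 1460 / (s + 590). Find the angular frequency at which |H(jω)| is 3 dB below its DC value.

590 rad/s

For a single-pole low-pass, the −3 dB point is at the pole: ω = 590 rad/s.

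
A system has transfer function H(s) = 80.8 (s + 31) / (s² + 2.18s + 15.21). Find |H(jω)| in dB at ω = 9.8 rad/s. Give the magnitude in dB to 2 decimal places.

29.94 dB

|j9.8 + 31| = √(9.8² + 31²) = 32.51
|(j9.8)² + 2.18(j9.8) + 15.21| = |-80.83 + j21.364| = 83.61
|H(j9.8)| = 80.8 × 32.51 / 83.61 = 31.421
20 log₁₀(31.421) = 29.944 dB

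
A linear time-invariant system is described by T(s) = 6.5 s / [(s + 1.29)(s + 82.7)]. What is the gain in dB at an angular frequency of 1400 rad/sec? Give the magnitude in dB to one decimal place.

-46.7 dB

|j1400| = 1400
|j1400 + 1.29| = √(1400² + 1.29²) = 1400
|j1400 + 82.7| = √(1400² + 82.7²) = 1402
|T(j1400)| = 6.5 × 1400 / (1400 × 1402) = 0.0046348
20 log₁₀(0.0046348) = -46.68 dB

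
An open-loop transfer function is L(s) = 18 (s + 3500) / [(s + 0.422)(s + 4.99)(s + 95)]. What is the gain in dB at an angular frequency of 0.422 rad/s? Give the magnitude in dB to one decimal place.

46.9 dB

|j0.422 + 3500| = √(0.422² + 3500²) = 3500
|j0.422 + 0.422| = √(0.422² + 0.422²) = 0.5968
|j0.422 + 4.99| = √(0.422² + 4.99²) = 5.008
|j0.422 + 95| = √(0.422² + 95²) = 95
|L(j0.422)| = 18 × 3500 / (0.5968 × 5.008 × 95) = 221.89
20 log₁₀(221.89) = 46.92 dB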